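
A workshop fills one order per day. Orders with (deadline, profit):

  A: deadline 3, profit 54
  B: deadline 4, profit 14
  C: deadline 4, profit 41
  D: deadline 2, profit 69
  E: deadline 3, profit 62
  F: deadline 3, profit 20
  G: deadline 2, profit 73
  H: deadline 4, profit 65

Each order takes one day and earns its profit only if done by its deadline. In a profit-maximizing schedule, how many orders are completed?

Sort by profit descending; place each in the latest free slot ≤ its deadline.
Profit order: G=73 D=69 H=65 E=62 A=54 C=41 F=20 B=14
Assign: G→slot 2, D→slot 1, H→slot 4, E→slot 3, A skipped, C skipped, F skipped, B skipped.
Slots: [1:D] [2:G] [3:E] [4:H]
4 of 8 scheduled.

4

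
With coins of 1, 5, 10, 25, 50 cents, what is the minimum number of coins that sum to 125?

3

Greedy: take as many of the largest coin as possible, then repeat with the remainder.
125 − 2×50→25 − 1×25→0
Total coins = 2 + 1 = 3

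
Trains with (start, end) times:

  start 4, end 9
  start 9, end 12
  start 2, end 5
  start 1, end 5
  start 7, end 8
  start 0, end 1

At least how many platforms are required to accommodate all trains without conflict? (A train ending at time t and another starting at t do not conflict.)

3

Count concurrent intervals with a sweep; the peak is the room count.
starts: [0, 1, 2, 4, 7, 9]
ends:   [1, 5, 5, 8, 9, 12]
s0→1 e1→0 s1→1 s2→2 s4→3  — peak 3.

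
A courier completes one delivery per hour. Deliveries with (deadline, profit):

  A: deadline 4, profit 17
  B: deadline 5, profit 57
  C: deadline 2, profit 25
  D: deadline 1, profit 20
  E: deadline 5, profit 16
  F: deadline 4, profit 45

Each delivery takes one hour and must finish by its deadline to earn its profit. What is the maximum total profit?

Profit order: B=57 F=45 C=25 D=20 A=17 E=16
Assign: B→slot 5, F→slot 4, C→slot 2, D→slot 1, A→slot 3, E skipped.
Slots: [1:D] [2:C] [3:A] [4:F] [5:B]
Profit = 20 + 25 + 17 + 45 + 57 = 164

164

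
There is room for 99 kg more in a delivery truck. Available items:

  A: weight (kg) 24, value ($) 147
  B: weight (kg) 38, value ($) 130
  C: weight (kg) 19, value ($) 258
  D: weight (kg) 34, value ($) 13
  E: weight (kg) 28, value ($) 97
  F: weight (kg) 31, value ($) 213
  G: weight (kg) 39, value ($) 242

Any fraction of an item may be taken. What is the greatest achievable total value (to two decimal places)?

Sort by value per unit weight and fill in that order.
Ratios (sorted): C 13.58, F 6.87, G 6.21, A 6.12, E 3.46, B 3.42, D 0.38
take C (19 @ 258); take F (31 @ 213); take G (39 @ 242); take 10/24 of A → 61.25. Capacity used 99/99.
Total value = 774.25

774.25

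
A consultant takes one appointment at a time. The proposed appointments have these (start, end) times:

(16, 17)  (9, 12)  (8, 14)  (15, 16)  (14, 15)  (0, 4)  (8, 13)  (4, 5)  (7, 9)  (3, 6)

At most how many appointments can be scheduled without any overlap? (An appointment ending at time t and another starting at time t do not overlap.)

7

Greedy by earliest finish: after sorting by end time, pick each interval compatible with the last pick.
Sorted by end: (0,4)  (4,5)  (3,6)  (7,9)  (9,12)  (8,13)  (8,14)  (14,15)  (15,16)  (16,17)
take (0,4); take (4,5); skip (3,6); take (7,9); take (9,12); take (14,15); take (15,16); take (16,17).
Selected 7 appointments.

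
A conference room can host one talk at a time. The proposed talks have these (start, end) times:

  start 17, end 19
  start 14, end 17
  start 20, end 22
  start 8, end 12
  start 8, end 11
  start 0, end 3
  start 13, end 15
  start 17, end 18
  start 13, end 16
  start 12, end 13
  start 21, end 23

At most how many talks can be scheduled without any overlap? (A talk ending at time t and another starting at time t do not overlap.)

Sort by end time and greedily take each interval whose start is ≥ the last chosen end.
Sorted by end: (0,3)  (8,11)  (8,12)  (12,13)  (13,15)  (13,16)  (14,17)  (17,18)  (17,19)  (20,22)  (21,23)
take (0,3); take (8,11); take (12,13); take (13,15); skip (14,17); take (17,18); take (20,22).
Selected 6 talks.

6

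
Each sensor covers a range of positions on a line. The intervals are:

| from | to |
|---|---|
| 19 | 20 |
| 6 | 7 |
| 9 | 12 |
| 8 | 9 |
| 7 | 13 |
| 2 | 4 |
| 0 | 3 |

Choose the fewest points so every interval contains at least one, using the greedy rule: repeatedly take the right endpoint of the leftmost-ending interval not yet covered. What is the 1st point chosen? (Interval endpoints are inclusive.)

3

Sorted: [0,3] [2,4] [6,7] [8,9] [9,12] [7,13] [19,20]
{[0,3],[2,4]} hit by 3; {[6,7]} hit by 7; {[8,9],[9,12],[7,13]} hit by 9; {[19,20]} hit by 20.
Points: 3, 7, 9, 20 (4 total).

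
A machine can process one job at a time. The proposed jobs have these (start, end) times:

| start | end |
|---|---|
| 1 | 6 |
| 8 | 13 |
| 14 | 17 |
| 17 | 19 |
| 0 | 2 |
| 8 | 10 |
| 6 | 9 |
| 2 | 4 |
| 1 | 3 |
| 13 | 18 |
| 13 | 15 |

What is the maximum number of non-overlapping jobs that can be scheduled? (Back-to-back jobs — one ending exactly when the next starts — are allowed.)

5

Sort by end time and greedily take each interval whose start is ≥ the last chosen end.
By end time: (0,2), (1,3), (2,4), (1,6), (6,9), (8,10), (8,13), (13,15), (14,17), (13,18), (17,19).
Pick (0,2); next start ≥ 2 → (2,4); next start ≥ 4 → (6,9); next start ≥ 9 → (13,15); next start ≥ 15 → (17,19).
Selected 5 jobs.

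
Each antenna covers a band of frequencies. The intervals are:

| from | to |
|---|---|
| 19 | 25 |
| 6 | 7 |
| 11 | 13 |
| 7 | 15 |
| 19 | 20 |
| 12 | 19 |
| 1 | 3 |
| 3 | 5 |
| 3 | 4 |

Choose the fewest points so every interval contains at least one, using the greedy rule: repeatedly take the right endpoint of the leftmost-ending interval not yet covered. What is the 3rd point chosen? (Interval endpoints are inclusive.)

13

Process intervals by earliest right end; each time one isn't hit yet, stab at its right endpoint.
Sorted: [1,3] [3,4] [3,5] [6,7] [11,13] [7,15] [12,19] [19,20] [19,25]
{[1,3],[3,4],[3,5]} hit by 3; {[6,7]} hit by 7; {[11,13],[7,15],[12,19]} hit by 13; {[19,20],[19,25]} hit by 20.
Points: 3, 7, 13, 20 (4 total).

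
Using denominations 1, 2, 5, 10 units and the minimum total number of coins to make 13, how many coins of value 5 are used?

0

Greedy: take as many of the largest coin as possible, then repeat with the remainder.
13 − 1×10→3 − 1×2→1 − 1×1→0
Count of 5: 0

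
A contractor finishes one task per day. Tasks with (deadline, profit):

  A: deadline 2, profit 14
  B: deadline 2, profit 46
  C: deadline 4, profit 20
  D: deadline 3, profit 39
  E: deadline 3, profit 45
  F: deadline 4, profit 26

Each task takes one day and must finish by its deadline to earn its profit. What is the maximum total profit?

Profit order: B=46 E=45 D=39 F=26 C=20 A=14
Assign: B→slot 2, E→slot 3, D→slot 1, F→slot 4, C skipped, A skipped.
Slots: [1:D] [2:B] [3:E] [4:F]
Profit = 39 + 46 + 45 + 26 = 156

156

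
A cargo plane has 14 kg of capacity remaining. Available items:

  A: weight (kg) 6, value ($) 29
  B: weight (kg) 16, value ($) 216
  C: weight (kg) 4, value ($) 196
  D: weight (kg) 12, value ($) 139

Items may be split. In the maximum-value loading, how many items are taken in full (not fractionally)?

1

Order: C (196/4=49.00) > B (216/16=13.50) > D (139/12=11.58) > A (29/6=4.83)
Fill: take C (4 @ 196) → take 10/16 of B → 135.00; 14/14 used.
1 item(s) taken whole; one partial (take 10/16 of B).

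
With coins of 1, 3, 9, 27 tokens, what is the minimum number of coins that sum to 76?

Use the largest denomination that fits, subtract, and repeat.
76 = 2×27 + 2×9 + 1×3 + 1×1
Total coins = 2 + 2 + 1 + 1 = 6

6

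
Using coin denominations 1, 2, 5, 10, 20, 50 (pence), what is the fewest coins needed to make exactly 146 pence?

6

Use the largest denomination that fits, subtract, and repeat.
146 − 2×50→46 − 2×20→6 − 1×5→1 − 1×1→0
Total coins = 2 + 2 + 1 + 1 = 6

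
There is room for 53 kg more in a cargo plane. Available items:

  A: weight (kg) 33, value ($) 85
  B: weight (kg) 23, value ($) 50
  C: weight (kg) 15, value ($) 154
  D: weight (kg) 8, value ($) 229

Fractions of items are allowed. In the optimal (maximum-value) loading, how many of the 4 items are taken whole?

2

Greedy by value/weight ratio, highest first.
Order: D (229/8=28.62) > C (154/15=10.27) > A (85/33=2.58) > B (50/23=2.17)
Fill: take D (8 @ 229) → take C (15 @ 154) → take 30/33 of A → 77.27; 53/53 used.
2 item(s) taken whole; one partial (take 30/33 of A).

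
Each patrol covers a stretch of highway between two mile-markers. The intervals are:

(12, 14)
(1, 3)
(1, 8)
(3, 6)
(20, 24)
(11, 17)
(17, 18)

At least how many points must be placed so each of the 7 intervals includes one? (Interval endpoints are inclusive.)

4

Process intervals by earliest right end; each time one isn't hit yet, stab at its right endpoint.
By right end: [1,3]  [3,6]  [1,8]  [12,14]  [11,17]  [17,18]  [20,24]
[1,3] uncovered → point at 3; [12,14] uncovered → point at 14; [17,18] uncovered → point at 18; [20,24] uncovered → point at 24.
Points: 3, 14, 18, 24 (4 total).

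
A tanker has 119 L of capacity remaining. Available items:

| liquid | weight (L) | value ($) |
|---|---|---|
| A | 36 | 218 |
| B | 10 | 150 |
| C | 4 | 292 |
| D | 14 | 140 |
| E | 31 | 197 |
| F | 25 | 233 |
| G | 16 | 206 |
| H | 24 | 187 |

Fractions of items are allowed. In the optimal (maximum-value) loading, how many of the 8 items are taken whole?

6

Order: C (292/4=73.00) > B (150/10=15.00) > G (206/16=12.88) > D (140/14=10.00) > F (233/25=9.32) > H (187/24=7.79) > E (197/31=6.35) > A (218/36=6.06)
Fill: take C (4 @ 292) → take B (10 @ 150) → take G (16 @ 206) → take D (14 @ 140) → take F (25 @ 233) → take H (24 @ 187) → take 26/31 of E → 165.23; 119/119 used.
6 item(s) taken whole; one partial (take 26/31 of E).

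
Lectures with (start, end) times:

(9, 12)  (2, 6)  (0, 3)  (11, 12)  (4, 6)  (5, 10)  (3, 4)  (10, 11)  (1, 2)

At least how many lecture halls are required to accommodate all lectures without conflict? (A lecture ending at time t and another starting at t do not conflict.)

Count concurrent intervals with a sweep; the peak is the room count.
starts: [0, 1, 2, 3, 4, 5, 9, 10, 11]
ends:   [2, 3, 4, 6, 6, 10, 11, 12, 12]
s0→1 s1→2 e2→1 s2→2 e3→1 s3→2 e4→1 s4→2 s5→3  — peak 3.

3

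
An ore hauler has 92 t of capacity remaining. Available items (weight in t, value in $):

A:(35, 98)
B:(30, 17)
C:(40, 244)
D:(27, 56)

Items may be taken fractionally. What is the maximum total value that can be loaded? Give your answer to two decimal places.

377.26

Sort by value per unit weight and fill in that order.
Ratios (sorted): C 6.10, A 2.80, D 2.07, B 0.57
take C (40 @ 244); take A (35 @ 98); take 17/27 of D → 35.26. Capacity used 92/92.
Total value = 377.26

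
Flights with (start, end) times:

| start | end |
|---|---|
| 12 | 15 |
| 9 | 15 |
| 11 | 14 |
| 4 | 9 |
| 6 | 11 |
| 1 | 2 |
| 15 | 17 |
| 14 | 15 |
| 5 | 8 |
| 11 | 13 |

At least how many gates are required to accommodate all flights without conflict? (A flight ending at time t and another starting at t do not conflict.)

4

starts: [1, 4, 5, 6, 9, 11, 11, 12, 14, 15]
ends:   [2, 8, 9, 11, 13, 14, 15, 15, 15, 17]
s1→1 e2→0 s4→1 s5→2 s6→3 e8→2 e9→1 s9→2 e11→1 s11→2 s11→3 s12→4  — peak 4.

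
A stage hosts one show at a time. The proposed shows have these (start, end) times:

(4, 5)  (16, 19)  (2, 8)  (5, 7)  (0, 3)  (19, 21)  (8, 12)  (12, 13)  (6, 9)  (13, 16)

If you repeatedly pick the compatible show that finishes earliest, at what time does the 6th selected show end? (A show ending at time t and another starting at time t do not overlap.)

Sorted by end: (0,3)  (4,5)  (5,7)  (2,8)  (6,9)  (8,12)  (12,13)  (13,16)  (16,19)  (19,21)
take (0,3); take (4,5); take (5,7); skip (6,9); take (8,12); take (12,13); take (13,16); take (16,19); take (19,21).
Selected: (0,3) (4,5) (5,7) (8,12) (12,13) (13,16) (16,19) (19,21)

16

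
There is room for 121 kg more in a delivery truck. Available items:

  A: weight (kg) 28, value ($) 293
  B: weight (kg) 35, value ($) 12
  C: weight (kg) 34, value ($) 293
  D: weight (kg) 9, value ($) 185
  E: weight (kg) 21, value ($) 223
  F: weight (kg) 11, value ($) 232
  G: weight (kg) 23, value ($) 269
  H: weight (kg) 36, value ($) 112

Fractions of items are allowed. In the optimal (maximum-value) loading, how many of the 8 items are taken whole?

5

Sort by value per unit weight and fill in that order.
Order: F (232/11=21.09) > D (185/9=20.56) > G (269/23=11.70) > E (223/21=10.62) > A (293/28=10.46) > C (293/34=8.62) > H (112/36=3.11) > B (12/35=0.34)
Fill: take F (11 @ 232) → take D (9 @ 185) → take G (23 @ 269) → take E (21 @ 223) → take A (28 @ 293) → take 29/34 of C → 249.91; 121/121 used.
5 item(s) taken whole; one partial (take 29/34 of C).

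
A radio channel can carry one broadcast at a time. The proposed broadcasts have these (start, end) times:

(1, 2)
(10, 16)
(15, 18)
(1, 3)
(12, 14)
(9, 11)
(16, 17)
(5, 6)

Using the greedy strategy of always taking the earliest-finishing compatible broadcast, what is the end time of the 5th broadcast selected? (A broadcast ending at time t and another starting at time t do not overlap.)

17

Sort by end time and greedily take each interval whose start is ≥ the last chosen end.
By end time: (1,2), (1,3), (5,6), (9,11), (12,14), (10,16), (16,17), (15,18).
Pick (1,2); next start ≥ 2 → (5,6); next start ≥ 6 → (9,11); next start ≥ 11 → (12,14); next start ≥ 14 → (16,17).
Selected: (1,2) (5,6) (9,11) (12,14) (16,17)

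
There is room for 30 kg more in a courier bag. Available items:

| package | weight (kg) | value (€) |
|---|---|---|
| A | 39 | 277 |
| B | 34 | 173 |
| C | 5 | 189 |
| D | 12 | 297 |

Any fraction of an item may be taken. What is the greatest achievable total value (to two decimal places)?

Sort by value per unit weight and fill in that order.
Ratios (sorted): C 37.80, D 24.75, A 7.10, B 5.09
take C (5 @ 189); take D (12 @ 297); take 13/39 of A → 92.33. Capacity used 30/30.
Total value = 578.33

578.33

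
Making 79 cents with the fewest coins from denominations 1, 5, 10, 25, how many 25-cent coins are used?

3

Greedy: take as many of the largest coin as possible, then repeat with the remainder.
79 = 3×25 + 4×1
Count of 25: 3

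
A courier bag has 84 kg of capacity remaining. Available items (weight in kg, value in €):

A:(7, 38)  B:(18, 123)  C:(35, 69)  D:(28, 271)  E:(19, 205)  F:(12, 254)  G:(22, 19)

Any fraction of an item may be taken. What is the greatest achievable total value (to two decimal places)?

Sort by value per unit weight and fill in that order.
Ratios (sorted): F 21.17, E 10.79, D 9.68, B 6.83, A 5.43, C 1.97, G 0.86
take F (12 @ 254); take E (19 @ 205); take D (28 @ 271); take B (18 @ 123); take A (7 @ 38). Capacity used 84/84.
Total value = 891.00

891.00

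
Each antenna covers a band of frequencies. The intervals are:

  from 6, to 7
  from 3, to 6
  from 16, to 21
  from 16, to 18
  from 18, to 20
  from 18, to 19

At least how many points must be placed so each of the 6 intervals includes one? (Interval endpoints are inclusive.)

2

By right end: [3,6]  [6,7]  [16,18]  [18,19]  [18,20]  [16,21]
[3,6] uncovered → point at 6; [16,18] uncovered → point at 18.
Points: 6, 18 (2 total).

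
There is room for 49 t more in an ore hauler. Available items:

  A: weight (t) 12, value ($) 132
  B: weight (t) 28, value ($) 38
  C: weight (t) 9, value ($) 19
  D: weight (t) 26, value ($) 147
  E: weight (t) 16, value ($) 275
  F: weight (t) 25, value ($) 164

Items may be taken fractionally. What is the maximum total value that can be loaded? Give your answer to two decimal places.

544.76

Ratios (sorted): E 17.19, A 11.00, F 6.56, D 5.65, C 2.11, B 1.36
take E (16 @ 275); take A (12 @ 132); take 21/25 of F → 137.76. Capacity used 49/49.
Total value = 544.76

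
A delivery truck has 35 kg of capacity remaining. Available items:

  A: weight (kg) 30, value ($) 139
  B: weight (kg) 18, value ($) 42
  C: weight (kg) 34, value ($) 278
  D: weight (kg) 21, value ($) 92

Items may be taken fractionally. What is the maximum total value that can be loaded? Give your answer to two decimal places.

Greedy by value/weight ratio, highest first.
Ratios (sorted): C 8.18, A 4.63, D 4.38, B 2.33
take C (34 @ 278); take 1/30 of A → 4.63. Capacity used 35/35.
Total value = 282.63

282.63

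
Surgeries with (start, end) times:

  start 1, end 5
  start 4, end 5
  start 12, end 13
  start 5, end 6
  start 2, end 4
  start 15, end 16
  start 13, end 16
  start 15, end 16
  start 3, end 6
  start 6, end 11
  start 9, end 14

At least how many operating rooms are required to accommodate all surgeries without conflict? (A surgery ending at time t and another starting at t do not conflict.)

3

starts: [1, 2, 3, 4, 5, 6, 9, 12, 13, 15, 15]
ends:   [4, 5, 5, 6, 6, 11, 13, 14, 16, 16, 16]
s1→1 s2→2 s3→3  — peak 3.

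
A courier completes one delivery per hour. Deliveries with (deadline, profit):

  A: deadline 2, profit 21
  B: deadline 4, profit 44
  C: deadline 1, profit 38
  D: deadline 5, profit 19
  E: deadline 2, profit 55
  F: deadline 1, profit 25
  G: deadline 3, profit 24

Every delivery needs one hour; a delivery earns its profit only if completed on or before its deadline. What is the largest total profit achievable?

180

By profit: E(d2,55), B(d4,44), C(d1,38), F(d1,25), G(d3,24), A(d2,21), D(d5,19)
E→slot 2; B→slot 4; C→slot 1; F skipped; G→slot 3; A skipped; D→slot 5.
Profit = 38 + 55 + 24 + 44 + 19 = 180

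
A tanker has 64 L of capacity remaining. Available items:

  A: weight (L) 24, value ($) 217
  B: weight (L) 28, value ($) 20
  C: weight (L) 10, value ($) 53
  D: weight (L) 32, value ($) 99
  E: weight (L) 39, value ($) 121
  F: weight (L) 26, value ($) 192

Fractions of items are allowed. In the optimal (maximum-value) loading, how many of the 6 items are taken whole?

3

Greedy by value/weight ratio, highest first.
Order: A (217/24=9.04) > F (192/26=7.38) > C (53/10=5.30) > E (121/39=3.10) > D (99/32=3.09) > B (20/28=0.71)
Fill: take A (24 @ 217) → take F (26 @ 192) → take C (10 @ 53) → take 4/39 of E → 12.41; 64/64 used.
3 item(s) taken whole; one partial (take 4/39 of E).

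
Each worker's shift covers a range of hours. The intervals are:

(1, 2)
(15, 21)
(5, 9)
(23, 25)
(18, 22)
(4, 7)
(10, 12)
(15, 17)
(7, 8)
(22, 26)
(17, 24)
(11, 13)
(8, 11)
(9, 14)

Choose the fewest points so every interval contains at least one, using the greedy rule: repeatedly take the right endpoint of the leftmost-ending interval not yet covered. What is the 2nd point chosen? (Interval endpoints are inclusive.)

7

Process intervals by earliest right end; each time one isn't hit yet, stab at its right endpoint.
By right end: [1,2]  [4,7]  [7,8]  [5,9]  [8,11]  [10,12]  [11,13]  [9,14]  [15,17]  [15,21]  [18,22]  [17,24]  [23,25]  [22,26]
[1,2] uncovered → point at 2; [4,7] uncovered → point at 7; [8,11] uncovered → point at 11; [15,17] uncovered → point at 17; [18,22] uncovered → point at 22; [23,25] uncovered → point at 25.
Points: 2, 7, 11, 17, 22, 25 (6 total).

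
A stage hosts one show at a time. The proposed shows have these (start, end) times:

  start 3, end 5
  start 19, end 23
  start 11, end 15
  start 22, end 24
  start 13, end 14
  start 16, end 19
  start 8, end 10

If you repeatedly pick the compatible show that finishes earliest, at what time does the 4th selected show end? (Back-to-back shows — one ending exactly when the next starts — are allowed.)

Order by finish time; keep every interval that doesn't clash with the previous kept one.
Sorted by end: (3,5)  (8,10)  (13,14)  (11,15)  (16,19)  (19,23)  (22,24)
take (3,5); take (8,10); take (13,14); take (16,19); take (19,23).
Selected: (3,5) (8,10) (13,14) (16,19) (19,23)

19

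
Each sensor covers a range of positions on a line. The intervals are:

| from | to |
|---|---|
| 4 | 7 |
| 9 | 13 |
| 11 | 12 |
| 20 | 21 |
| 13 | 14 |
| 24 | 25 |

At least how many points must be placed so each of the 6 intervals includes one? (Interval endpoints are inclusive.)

5

Process intervals by earliest right end; each time one isn't hit yet, stab at its right endpoint.
Sorted: [4,7] [11,12] [9,13] [13,14] [20,21] [24,25]
{[4,7]} hit by 7; {[11,12],[9,13]} hit by 12; {[13,14]} hit by 14; {[20,21]} hit by 21; {[24,25]} hit by 25.
Points: 7, 12, 14, 21, 25 (5 total).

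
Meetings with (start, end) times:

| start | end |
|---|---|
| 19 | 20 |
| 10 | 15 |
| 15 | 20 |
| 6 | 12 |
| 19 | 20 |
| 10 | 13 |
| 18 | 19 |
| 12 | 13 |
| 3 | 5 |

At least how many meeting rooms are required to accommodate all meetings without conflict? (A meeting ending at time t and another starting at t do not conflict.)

starts: [3, 6, 10, 10, 12, 15, 18, 19, 19]
ends:   [5, 12, 13, 13, 15, 19, 20, 20, 20]
s3→1 e5→0 s6→1 s10→2 s10→3  — peak 3.

3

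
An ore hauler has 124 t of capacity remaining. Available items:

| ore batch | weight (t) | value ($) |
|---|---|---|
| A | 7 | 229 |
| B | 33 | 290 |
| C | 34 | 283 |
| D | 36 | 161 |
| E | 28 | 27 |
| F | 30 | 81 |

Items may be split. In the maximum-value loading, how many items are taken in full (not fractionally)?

4

Order: A (229/7=32.71) > B (290/33=8.79) > C (283/34=8.32) > D (161/36=4.47) > F (81/30=2.70) > E (27/28=0.96)
Fill: take A (7 @ 229) → take B (33 @ 290) → take C (34 @ 283) → take D (36 @ 161) → take 14/30 of F → 37.80; 124/124 used.
4 item(s) taken whole; one partial (take 14/30 of F).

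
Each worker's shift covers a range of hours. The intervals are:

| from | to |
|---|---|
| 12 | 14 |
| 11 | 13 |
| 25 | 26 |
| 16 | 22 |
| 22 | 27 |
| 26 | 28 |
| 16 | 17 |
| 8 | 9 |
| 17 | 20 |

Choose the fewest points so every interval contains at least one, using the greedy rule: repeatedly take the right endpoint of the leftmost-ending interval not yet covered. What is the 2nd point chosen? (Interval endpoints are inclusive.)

Process intervals by earliest right end; each time one isn't hit yet, stab at its right endpoint.
Sorted: [8,9] [11,13] [12,14] [16,17] [17,20] [16,22] [25,26] [22,27] [26,28]
{[8,9]} hit by 9; {[11,13],[12,14]} hit by 13; {[16,17],[17,20],[16,22]} hit by 17; {[25,26],[22,27],[26,28]} hit by 26.
Points: 9, 13, 17, 26 (4 total).

13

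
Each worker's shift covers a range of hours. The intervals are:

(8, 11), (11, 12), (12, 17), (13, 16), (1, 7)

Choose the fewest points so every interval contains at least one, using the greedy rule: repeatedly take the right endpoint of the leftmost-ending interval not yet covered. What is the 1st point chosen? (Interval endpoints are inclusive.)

By right end: [1,7]  [8,11]  [11,12]  [13,16]  [12,17]
[1,7] uncovered → point at 7; [8,11] uncovered → point at 11; [13,16] uncovered → point at 16.
Points: 7, 11, 16 (3 total).

7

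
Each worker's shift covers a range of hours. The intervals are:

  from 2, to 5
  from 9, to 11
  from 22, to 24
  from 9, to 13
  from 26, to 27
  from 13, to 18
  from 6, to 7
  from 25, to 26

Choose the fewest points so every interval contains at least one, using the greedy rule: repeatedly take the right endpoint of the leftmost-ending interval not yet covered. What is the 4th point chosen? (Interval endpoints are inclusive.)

Sorted: [2,5] [6,7] [9,11] [9,13] [13,18] [22,24] [25,26] [26,27]
{[2,5]} hit by 5; {[6,7]} hit by 7; {[9,11],[9,13]} hit by 11; {[13,18]} hit by 18; {[22,24]} hit by 24; {[25,26],[26,27]} hit by 26.
Points: 5, 7, 11, 18, 24, 26 (6 total).

18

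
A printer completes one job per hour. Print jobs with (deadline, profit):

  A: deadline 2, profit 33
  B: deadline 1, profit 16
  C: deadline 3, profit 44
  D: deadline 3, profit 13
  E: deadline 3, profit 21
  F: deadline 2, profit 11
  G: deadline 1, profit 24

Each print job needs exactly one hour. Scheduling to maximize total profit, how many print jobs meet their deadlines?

Sort by profit descending; place each in the latest free slot ≤ its deadline.
Profit order: C=44 A=33 G=24 E=21 B=16 D=13 F=11
Assign: C→slot 3, A→slot 2, G→slot 1, E skipped, B skipped, D skipped, F skipped.
Slots: [1:G] [2:A] [3:C]
3 of 7 scheduled.

3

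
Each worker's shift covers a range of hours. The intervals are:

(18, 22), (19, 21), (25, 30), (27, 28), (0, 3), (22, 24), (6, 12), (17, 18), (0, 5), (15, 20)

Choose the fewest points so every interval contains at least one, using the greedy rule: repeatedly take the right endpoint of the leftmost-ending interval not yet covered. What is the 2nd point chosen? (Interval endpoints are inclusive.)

Sort by right endpoint; whenever an interval is uncovered, place a point at its right end.
By right end: [0,3]  [0,5]  [6,12]  [17,18]  [15,20]  [19,21]  [18,22]  [22,24]  [27,28]  [25,30]
[0,3] uncovered → point at 3; [6,12] uncovered → point at 12; [17,18] uncovered → point at 18; [19,21] uncovered → point at 21; [22,24] uncovered → point at 24; [27,28] uncovered → point at 28.
Points: 3, 12, 18, 21, 24, 28 (6 total).

12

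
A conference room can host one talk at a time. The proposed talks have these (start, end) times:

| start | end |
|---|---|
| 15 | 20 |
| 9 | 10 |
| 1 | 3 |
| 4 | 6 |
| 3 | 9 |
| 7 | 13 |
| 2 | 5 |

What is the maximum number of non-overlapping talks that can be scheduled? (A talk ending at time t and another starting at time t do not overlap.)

4

Greedy by earliest finish: after sorting by end time, pick each interval compatible with the last pick.
By end time: (1,3), (2,5), (4,6), (3,9), (9,10), (7,13), (15,20).
Pick (1,3); next start ≥ 3 → (4,6); next start ≥ 6 → (9,10); next start ≥ 10 → (15,20).
Selected 4 talks.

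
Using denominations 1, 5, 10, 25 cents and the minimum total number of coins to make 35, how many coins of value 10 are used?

1

Greedy: take as many of the largest coin as possible, then repeat with the remainder.
35 = 1×25 + 1×10
Count of 10: 1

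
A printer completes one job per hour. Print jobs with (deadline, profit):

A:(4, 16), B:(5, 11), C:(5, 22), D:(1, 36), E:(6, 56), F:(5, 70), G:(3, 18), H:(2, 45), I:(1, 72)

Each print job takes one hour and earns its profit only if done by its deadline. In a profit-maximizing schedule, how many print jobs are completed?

Take jobs in profit order; each goes to the latest open slot no later than its deadline.
Profit order: I=72 F=70 E=56 H=45 D=36 C=22 G=18 A=16 B=11
Assign: I→slot 1, F→slot 5, E→slot 6, H→slot 2, D skipped, C→slot 4, G→slot 3, A skipped, B skipped.
Slots: [1:I] [2:H] [3:G] [4:C] [5:F] [6:E]
6 of 9 scheduled.

6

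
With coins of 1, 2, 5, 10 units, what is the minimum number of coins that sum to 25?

3

25 = 2×10 + 1×5
Total coins = 2 + 1 = 3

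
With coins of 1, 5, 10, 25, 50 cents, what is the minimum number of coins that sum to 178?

7

178 − 3×50→28 − 1×25→3 − 3×1→0
Total coins = 3 + 1 + 3 = 7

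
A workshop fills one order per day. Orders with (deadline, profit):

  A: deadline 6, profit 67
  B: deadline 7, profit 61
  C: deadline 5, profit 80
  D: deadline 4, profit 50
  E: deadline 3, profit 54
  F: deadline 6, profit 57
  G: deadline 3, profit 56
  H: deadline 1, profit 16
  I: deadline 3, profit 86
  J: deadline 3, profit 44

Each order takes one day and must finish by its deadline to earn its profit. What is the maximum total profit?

Take jobs in profit order; each goes to the latest open slot no later than its deadline.
By profit: I(d3,86), C(d5,80), A(d6,67), B(d7,61), F(d6,57), G(d3,56), E(d3,54), D(d4,50), J(d3,44), H(d1,16)
I→slot 3; C→slot 5; A→slot 6; B→slot 7; F→slot 4; G→slot 2; E→slot 1; D skipped; J skipped; H skipped.
Profit = 54 + 56 + 86 + 57 + 80 + 67 + 61 = 461

461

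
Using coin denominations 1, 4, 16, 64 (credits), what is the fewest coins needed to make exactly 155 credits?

8

155 = 2×64 + 1×16 + 2×4 + 3×1
Total coins = 2 + 1 + 2 + 3 = 8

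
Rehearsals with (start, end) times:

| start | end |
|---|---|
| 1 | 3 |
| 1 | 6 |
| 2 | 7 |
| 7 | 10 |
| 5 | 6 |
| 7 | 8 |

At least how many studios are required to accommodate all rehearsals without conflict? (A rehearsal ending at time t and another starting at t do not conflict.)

The answer is the maximum number of intervals overlapping at any instant.
Events (time:±→running): 1:+→1 1:+→2 2:+→3 … peak 3.

3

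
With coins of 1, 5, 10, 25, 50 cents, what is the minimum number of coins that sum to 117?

6

Use the largest denomination that fits, subtract, and repeat.
117 − 2×50→17 − 1×10→7 − 1×5→2 − 2×1→0
Total coins = 2 + 1 + 1 + 2 = 6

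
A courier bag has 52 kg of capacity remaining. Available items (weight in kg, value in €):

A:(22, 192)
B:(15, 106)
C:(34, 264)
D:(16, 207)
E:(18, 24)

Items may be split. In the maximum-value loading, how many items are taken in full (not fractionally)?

Order: D (207/16=12.94) > A (192/22=8.73) > C (264/34=7.76) > B (106/15=7.07) > E (24/18=1.33)
Fill: take D (16 @ 207) → take A (22 @ 192) → take 14/34 of C → 108.71; 52/52 used.
2 item(s) taken whole; one partial (take 14/34 of C).

2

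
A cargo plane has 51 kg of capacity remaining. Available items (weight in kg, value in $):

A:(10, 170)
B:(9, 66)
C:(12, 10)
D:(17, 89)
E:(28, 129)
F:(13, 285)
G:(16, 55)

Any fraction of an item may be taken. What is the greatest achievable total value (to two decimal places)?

Greedy by value/weight ratio, highest first.
Ratios (sorted): F 21.92, A 17.00, B 7.33, D 5.24, E 4.61, G 3.44, C 0.83
take F (13 @ 285); take A (10 @ 170); take B (9 @ 66); take D (17 @ 89); take 2/28 of E → 9.21. Capacity used 51/51.
Total value = 619.21

619.21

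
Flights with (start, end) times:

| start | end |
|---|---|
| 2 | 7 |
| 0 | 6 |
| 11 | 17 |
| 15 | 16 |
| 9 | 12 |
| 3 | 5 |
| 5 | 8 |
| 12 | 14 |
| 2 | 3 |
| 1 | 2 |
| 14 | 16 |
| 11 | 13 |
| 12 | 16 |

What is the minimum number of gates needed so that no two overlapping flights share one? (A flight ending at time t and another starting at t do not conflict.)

4

Count concurrent intervals with a sweep; the peak is the room count.
starts: [0, 1, 2, 2, 3, 5, 9, 11, 11, 12, 12, 14, 15]
ends:   [2, 3, 5, 6, 7, 8, 12, 13, 14, 16, 16, 16, 17]
s0→1 s1→2 e2→1 s2→2 s2→3 e3→2 s3→3 e5→2 s5→3 e6→2 e7→1 e8→0 s9→1 s11→2 s11→3 e12→2 s12→3 s12→4  — peak 4.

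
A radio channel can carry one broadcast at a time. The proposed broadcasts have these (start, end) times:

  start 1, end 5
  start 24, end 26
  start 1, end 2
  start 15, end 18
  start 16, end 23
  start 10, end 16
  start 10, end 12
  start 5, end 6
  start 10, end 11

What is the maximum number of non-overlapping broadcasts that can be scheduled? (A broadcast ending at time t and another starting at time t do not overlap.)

5

Greedy by earliest finish: after sorting by end time, pick each interval compatible with the last pick.
By end time: (1,2), (1,5), (5,6), (10,11), (10,12), (10,16), (15,18), (16,23), (24,26).
Pick (1,2); next start ≥ 2 → (5,6); next start ≥ 6 → (10,11); next start ≥ 11 → (15,18); next start ≥ 18 → (24,26).
Selected 5 broadcasts.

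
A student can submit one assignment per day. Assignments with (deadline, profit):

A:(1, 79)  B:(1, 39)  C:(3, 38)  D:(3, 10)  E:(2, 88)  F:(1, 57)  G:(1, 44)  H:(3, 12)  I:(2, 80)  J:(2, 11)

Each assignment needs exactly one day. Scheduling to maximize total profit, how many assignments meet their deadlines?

3

Profit order: E=88 I=80 A=79 F=57 G=44 B=39 C=38 H=12 J=11 D=10
Assign: E→slot 2, I→slot 1, A skipped, F skipped, G skipped, B skipped, C→slot 3, H skipped, J skipped, D skipped.
Slots: [1:I] [2:E] [3:C]
3 of 10 scheduled.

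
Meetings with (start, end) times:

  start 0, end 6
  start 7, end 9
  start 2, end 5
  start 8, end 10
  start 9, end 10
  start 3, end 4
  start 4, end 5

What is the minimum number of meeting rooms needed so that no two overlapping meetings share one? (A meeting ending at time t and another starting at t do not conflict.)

Count concurrent intervals with a sweep; the peak is the room count.
Events (time:±→running): 0:+→1 2:+→2 3:+→3 … peak 3.

3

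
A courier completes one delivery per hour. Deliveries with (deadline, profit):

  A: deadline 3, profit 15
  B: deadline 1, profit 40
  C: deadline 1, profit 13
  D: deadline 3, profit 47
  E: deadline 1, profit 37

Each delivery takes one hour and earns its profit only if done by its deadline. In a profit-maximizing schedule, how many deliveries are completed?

3

Take jobs in profit order; each goes to the latest open slot no later than its deadline.
Profit order: D=47 B=40 E=37 A=15 C=13
Assign: D→slot 3, B→slot 1, E skipped, A→slot 2, C skipped.
Slots: [1:B] [2:A] [3:D]
3 of 5 scheduled.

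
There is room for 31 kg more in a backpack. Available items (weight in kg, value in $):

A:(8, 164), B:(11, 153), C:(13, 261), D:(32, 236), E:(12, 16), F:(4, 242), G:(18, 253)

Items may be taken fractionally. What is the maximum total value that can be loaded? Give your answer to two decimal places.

751.33

Greedy by value/weight ratio, highest first.
Order: F (242/4=60.50) > A (164/8=20.50) > C (261/13=20.08) > G (253/18=14.06) > B (153/11=13.91) > D (236/32=7.38) > E (16/12=1.33)
Fill: take F (4 @ 242) → take A (8 @ 164) → take C (13 @ 261) → take 6/18 of G → 84.33; 31/31 used.
Total value = 751.33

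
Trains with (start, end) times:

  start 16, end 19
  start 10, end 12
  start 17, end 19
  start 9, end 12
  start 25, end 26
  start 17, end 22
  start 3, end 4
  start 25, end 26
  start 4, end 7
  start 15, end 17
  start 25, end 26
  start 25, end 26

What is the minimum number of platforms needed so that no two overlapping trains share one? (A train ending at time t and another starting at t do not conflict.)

4

starts: [3, 4, 9, 10, 15, 16, 17, 17, 25, 25, 25, 25]
ends:   [4, 7, 12, 12, 17, 19, 19, 22, 26, 26, 26, 26]
s3→1 e4→0 s4→1 e7→0 s9→1 s10→2 e12→1 e12→0 s15→1 s16→2 e17→1 s17→2 s17→3 e19→2 e19→1 e22→0 s25→1 s25→2 s25→3 s25→4  — peak 4.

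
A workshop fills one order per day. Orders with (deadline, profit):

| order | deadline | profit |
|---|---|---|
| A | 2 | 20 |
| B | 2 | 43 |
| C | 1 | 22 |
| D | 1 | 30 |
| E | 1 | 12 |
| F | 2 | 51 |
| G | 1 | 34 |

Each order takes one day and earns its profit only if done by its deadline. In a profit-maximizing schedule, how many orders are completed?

Sort by profit descending; place each in the latest free slot ≤ its deadline.
Profit order: F=51 B=43 G=34 D=30 C=22 A=20 E=12
Assign: F→slot 2, B→slot 1, G skipped, D skipped, C skipped, A skipped, E skipped.
Slots: [1:B] [2:F]
2 of 7 scheduled.

2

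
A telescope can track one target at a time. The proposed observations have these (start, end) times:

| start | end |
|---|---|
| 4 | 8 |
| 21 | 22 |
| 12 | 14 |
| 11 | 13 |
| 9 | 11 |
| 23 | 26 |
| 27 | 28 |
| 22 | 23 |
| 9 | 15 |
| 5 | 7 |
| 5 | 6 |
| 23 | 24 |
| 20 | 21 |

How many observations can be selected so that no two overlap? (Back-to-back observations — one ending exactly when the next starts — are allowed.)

8

Greedy by earliest finish: after sorting by end time, pick each interval compatible with the last pick.
By end time: (5,6), (5,7), (4,8), (9,11), (11,13), (12,14), (9,15), (20,21), (21,22), (22,23), (23,24), (23,26), (27,28).
Pick (5,6); next start ≥ 6 → (9,11); next start ≥ 11 → (11,13); next start ≥ 13 → (20,21); next start ≥ 21 → (21,22); next start ≥ 22 → (22,23); next start ≥ 23 → (23,24); next start ≥ 24 → (27,28).
Selected 8 observations.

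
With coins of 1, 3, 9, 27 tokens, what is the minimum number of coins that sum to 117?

117 − 4×27→9 − 1×9→0
Total coins = 4 + 1 = 5

5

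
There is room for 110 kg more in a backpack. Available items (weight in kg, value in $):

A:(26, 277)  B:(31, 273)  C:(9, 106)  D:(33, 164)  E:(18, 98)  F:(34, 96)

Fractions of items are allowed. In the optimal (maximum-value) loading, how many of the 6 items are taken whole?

Order: C (106/9=11.78) > A (277/26=10.65) > B (273/31=8.81) > E (98/18=5.44) > D (164/33=4.97) > F (96/34=2.82)
Fill: take C (9 @ 106) → take A (26 @ 277) → take B (31 @ 273) → take E (18 @ 98) → take 26/33 of D → 129.21; 110/110 used.
4 item(s) taken whole; one partial (take 26/33 of D).

4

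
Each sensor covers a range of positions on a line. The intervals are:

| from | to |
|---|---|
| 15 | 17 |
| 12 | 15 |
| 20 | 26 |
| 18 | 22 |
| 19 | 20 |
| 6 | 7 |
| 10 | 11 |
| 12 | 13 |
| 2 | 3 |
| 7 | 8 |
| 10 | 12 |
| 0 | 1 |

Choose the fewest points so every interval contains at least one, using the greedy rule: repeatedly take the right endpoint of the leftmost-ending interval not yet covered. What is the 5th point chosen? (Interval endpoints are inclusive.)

By right end: [0,1]  [2,3]  [6,7]  [7,8]  [10,11]  [10,12]  [12,13]  [12,15]  [15,17]  [19,20]  [18,22]  [20,26]
[0,1] uncovered → point at 1; [2,3] uncovered → point at 3; [6,7] uncovered → point at 7; [10,11] uncovered → point at 11; [12,13] uncovered → point at 13; [15,17] uncovered → point at 17; [19,20] uncovered → point at 20.
Points: 1, 3, 7, 11, 13, 17, 20 (7 total).

13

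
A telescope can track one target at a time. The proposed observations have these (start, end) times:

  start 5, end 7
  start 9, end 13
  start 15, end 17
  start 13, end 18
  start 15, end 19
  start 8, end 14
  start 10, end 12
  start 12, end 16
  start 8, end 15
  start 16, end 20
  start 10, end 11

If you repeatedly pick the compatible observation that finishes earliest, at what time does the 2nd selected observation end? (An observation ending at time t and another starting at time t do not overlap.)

Greedy by earliest finish: after sorting by end time, pick each interval compatible with the last pick.
By end time: (5,7), (10,11), (10,12), (9,13), (8,14), (8,15), (12,16), (15,17), (13,18), (15,19), (16,20).
Pick (5,7); next start ≥ 7 → (10,11); next start ≥ 11 → (12,16); next start ≥ 16 → (16,20).
Selected: (5,7) (10,11) (12,16) (16,20)

11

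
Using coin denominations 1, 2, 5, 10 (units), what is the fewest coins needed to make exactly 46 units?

46 = 4×10 + 1×5 + 1×1
Total coins = 4 + 1 + 1 = 6

6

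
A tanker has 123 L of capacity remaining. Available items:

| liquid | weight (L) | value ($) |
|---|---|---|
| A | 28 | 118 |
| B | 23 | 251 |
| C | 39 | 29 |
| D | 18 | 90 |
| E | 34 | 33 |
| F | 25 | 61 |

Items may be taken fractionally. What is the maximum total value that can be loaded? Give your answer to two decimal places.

Order: B (251/23=10.91) > D (90/18=5.00) > A (118/28=4.21) > F (61/25=2.44) > E (33/34=0.97) > C (29/39=0.74)
Fill: take B (23 @ 251) → take D (18 @ 90) → take A (28 @ 118) → take F (25 @ 61) → take 29/34 of E → 28.15; 123/123 used.
Total value = 548.15

548.15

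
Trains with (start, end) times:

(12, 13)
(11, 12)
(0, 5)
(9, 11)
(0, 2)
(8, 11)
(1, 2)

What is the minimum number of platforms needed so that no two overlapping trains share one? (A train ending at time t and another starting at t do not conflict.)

Events (time:±→running): 0:+→1 0:+→2 1:+→3 … peak 3.

3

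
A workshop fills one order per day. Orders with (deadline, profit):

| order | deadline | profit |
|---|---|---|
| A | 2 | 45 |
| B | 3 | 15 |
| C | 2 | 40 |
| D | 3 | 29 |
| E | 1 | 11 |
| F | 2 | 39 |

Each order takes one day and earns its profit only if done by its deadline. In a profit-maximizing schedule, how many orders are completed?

By profit: A(d2,45), C(d2,40), F(d2,39), D(d3,29), B(d3,15), E(d1,11)
A→slot 2; C→slot 1; F skipped; D→slot 3; B skipped; E skipped.
3 of 6 scheduled.

3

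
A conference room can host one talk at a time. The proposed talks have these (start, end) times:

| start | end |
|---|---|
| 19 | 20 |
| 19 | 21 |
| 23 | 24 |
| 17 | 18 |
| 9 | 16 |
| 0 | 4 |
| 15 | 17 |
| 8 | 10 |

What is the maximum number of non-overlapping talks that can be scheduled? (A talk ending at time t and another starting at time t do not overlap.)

6

Order by finish time; keep every interval that doesn't clash with the previous kept one.
Sorted by end: (0,4)  (8,10)  (9,16)  (15,17)  (17,18)  (19,20)  (19,21)  (23,24)
take (0,4); take (8,10); skip (9,16); take (15,17); take (17,18); take (19,20); skip (19,21); take (23,24).
Selected 6 talks.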